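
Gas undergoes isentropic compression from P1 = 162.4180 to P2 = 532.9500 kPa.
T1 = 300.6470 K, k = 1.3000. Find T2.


(k-1)/k = 0.2308
(P2/P1)^exp = 1.3155
T2 = 300.6470 * 1.3155 = 395.4994 K

395.4994 K


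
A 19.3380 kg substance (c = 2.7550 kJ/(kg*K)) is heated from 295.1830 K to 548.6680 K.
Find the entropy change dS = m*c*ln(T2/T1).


T2/T1 = 1.8587
ln(T2/T1) = 0.6199
dS = 19.3380 * 2.7550 * 0.6199 = 33.0258 kJ/K

33.0258 kJ/K


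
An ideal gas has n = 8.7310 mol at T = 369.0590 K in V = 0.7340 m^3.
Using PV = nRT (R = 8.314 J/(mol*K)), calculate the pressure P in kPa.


P = nRT/V = 8.7310 * 8.314 * 369.0590 / 0.7340
= 26789.8208 / 0.7340 = 36498.3935 Pa = 36.4984 kPa

36.4984 kPa


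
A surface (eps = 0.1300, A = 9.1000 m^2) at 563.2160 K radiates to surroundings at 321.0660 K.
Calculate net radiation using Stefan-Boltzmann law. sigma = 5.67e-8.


T^4 = 1.0062e+11
Tsurr^4 = 1.0626e+10
Q = 0.1300 * 5.67e-8 * 9.1000 * 8.9997e+10 = 6036.6771 W

6036.6771 W


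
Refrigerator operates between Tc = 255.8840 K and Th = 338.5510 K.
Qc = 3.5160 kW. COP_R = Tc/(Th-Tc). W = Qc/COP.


COP = 255.8840 / 82.6670 = 3.0954
W = 3.5160 / 3.0954 = 1.1359 kW

COP = 3.0954, W = 1.1359 kW


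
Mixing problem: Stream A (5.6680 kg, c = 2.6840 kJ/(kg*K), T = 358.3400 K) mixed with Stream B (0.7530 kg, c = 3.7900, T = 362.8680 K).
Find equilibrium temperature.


num = 6486.9730
den = 18.0668
Tf = 359.0553 K

359.0553 K


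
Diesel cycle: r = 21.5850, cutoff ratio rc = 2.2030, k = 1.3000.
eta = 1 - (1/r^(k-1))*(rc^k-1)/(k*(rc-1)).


r^(k-1) = 2.5133
rc^k = 2.7920
eta = 0.5441 = 54.4080%

54.4080%


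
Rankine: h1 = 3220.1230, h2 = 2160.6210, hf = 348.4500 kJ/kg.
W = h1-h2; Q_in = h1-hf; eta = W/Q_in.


W = 1059.5020 kJ/kg
Q_in = 2871.6730 kJ/kg
eta = 0.3689 = 36.8949%

eta = 36.8949%


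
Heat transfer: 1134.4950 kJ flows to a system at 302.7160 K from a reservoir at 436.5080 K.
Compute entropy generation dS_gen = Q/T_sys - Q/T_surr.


dS_sys = 1134.4950/302.7160 = 3.7477 kJ/K
dS_surr = -1134.4950/436.5080 = -2.5990 kJ/K
dS_gen = 3.7477 - 2.5990 = 1.1487 kJ/K (irreversible)

dS_gen = 1.1487 kJ/K, irreversible


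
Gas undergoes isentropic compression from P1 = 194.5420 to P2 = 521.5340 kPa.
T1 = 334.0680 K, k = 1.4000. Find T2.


(k-1)/k = 0.2857
(P2/P1)^exp = 1.3254
T2 = 334.0680 * 1.3254 = 442.7897 K

442.7897 K


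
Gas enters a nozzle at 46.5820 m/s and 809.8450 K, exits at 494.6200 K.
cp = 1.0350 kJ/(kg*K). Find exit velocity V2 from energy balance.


dT = 315.2250 K
2*cp*1000*dT = 652515.7500
V1^2 = 2169.8827
V2 = sqrt(654685.6327) = 809.1265 m/s

809.1265 m/s


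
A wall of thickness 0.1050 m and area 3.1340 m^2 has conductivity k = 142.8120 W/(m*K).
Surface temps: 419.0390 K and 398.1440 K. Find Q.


dT = 20.8950 K
Q = 142.8120 * 3.1340 * 20.8950 / 0.1050 = 89066.9888 W

89066.9888 W


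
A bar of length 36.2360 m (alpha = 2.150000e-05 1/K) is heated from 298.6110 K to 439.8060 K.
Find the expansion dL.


dT = 141.1950 K
dL = 2.150000e-05 * 36.2360 * 141.1950 = 0.110001 m
L_final = 36.346001 m

dL = 0.110001 m


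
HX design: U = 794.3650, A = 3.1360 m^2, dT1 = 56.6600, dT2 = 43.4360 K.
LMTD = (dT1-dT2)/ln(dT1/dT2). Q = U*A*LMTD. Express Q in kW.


LMTD = 49.7555 K
Q = 794.3650 * 3.1360 * 49.7555 = 123947.2384 W = 123.9472 kW

123.9472 kW


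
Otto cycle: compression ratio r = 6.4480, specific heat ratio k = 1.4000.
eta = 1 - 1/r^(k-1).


r^(k-1) = 2.1075
eta = 1 - 1/2.1075 = 0.5255 = 52.5507%

52.5507%


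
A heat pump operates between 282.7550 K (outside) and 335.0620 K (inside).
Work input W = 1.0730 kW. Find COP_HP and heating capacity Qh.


COP = 335.0620 / 52.3070 = 6.4057
Qh = 6.4057 * 1.0730 = 6.8733 kW

COP = 6.4057, Qh = 6.8733 kW


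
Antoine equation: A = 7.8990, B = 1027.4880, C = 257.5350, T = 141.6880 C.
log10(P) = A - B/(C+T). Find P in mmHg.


C+T = 399.2230
B/(C+T) = 2.5737
log10(P) = 7.8990 - 2.5737 = 5.3253
P = 10^5.3253 = 211485.4774 mmHg

211485.4774 mmHg


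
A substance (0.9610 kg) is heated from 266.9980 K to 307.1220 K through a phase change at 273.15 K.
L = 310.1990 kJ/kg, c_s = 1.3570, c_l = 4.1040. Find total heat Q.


Q1 (sensible, solid) = 0.9610 * 1.3570 * 6.1520 = 8.0227 kJ
Q2 (latent) = 0.9610 * 310.1990 = 298.1012 kJ
Q3 (sensible, liquid) = 0.9610 * 4.1040 * 33.9720 = 133.9837 kJ
Q_total = 440.1076 kJ

440.1076 kJ


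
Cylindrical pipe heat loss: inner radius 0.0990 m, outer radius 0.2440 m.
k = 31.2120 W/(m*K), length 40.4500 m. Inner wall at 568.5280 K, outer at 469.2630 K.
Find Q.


dT = 99.2650 K
ln(ro/ri) = 0.9020
Q = 2*pi*31.2120*40.4500*99.2650 / 0.9020 = 872943.8525 W

872943.8525 W


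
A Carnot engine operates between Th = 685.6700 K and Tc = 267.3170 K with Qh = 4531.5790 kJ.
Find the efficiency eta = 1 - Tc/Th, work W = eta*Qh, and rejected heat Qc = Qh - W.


eta = 1 - 267.3170/685.6700 = 0.6101
W = 0.6101 * 4531.5790 = 2764.8864 kJ
Qc = 4531.5790 - 2764.8864 = 1766.6926 kJ

eta = 61.0138%, W = 2764.8864 kJ, Qc = 1766.6926 kJ


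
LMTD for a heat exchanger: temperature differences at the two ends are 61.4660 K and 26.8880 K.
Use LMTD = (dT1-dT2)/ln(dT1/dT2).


dT1/dT2 = 2.2860
ln(dT1/dT2) = 0.8268
LMTD = 34.5780 / 0.8268 = 41.8213 K

41.8213 K


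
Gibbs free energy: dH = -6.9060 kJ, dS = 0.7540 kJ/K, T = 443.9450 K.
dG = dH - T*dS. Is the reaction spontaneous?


T*dS = 443.9450 * 0.7540 = 334.7345 kJ
dG = -6.9060 - 334.7345 = -341.6405 kJ (spontaneous)

dG = -341.6405 kJ, spontaneous


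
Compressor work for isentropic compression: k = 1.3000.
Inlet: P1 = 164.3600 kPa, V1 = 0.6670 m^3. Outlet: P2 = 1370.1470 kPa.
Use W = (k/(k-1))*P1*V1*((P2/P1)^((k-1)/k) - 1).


(k-1)/k = 0.2308
(P2/P1)^exp = 1.6313
W = 4.3333 * 164.3600 * 0.6670 * (1.6313 - 1) = 299.8987 kJ

299.8987 kJ


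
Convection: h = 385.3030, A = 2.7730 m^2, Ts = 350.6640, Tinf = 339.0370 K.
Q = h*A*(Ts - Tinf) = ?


dT = 11.6270 K
Q = 385.3030 * 2.7730 * 11.6270 = 12422.8126 W

12422.8126 W


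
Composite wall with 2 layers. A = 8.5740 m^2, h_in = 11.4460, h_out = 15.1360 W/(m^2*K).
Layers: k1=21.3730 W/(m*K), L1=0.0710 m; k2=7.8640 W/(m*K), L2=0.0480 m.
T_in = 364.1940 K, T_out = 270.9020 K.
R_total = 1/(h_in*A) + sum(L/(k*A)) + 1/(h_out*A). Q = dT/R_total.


R_conv_in = 1/(11.4460*8.5740) = 0.0102
R_1 = 0.0710/(21.3730*8.5740) = 0.0004
R_2 = 0.0480/(7.8640*8.5740) = 0.0007
R_conv_out = 1/(15.1360*8.5740) = 0.0077
R_total = 0.0190 K/W
Q = 93.2920 / 0.0190 = 4911.4882 W

R_total = 0.0190 K/W, Q = 4911.4882 W


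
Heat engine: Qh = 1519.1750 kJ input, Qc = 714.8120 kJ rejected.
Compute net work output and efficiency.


W = 1519.1750 - 714.8120 = 804.3630 kJ
eta = 804.3630 / 1519.1750 = 0.5295 = 52.9474%

W = 804.3630 kJ, eta = 52.9474%


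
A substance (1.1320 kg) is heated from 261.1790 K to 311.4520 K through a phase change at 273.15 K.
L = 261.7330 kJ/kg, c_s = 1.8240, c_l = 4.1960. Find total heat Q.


Q1 (sensible, solid) = 1.1320 * 1.8240 * 11.9710 = 24.7173 kJ
Q2 (latent) = 1.1320 * 261.7330 = 296.2818 kJ
Q3 (sensible, liquid) = 1.1320 * 4.1960 * 38.3020 = 181.9296 kJ
Q_total = 502.9287 kJ

502.9287 kJ


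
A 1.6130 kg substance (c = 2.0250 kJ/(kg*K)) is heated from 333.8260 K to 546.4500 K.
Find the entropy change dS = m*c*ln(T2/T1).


T2/T1 = 1.6369
ln(T2/T1) = 0.4928
dS = 1.6130 * 2.0250 * 0.4928 = 1.6097 kJ/K

1.6097 kJ/K


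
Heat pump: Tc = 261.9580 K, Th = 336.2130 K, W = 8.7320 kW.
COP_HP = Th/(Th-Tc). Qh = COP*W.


COP = 336.2130 / 74.2550 = 4.5278
Qh = 4.5278 * 8.7320 = 39.5369 kW

COP = 4.5278, Qh = 39.5369 kW


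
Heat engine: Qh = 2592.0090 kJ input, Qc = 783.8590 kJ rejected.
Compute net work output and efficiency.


W = 2592.0090 - 783.8590 = 1808.1500 kJ
eta = 1808.1500 / 2592.0090 = 0.6976 = 69.7586%

W = 1808.1500 kJ, eta = 69.7586%


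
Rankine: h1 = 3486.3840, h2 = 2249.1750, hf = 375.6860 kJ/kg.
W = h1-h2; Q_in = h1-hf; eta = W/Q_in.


W = 1237.2090 kJ/kg
Q_in = 3110.6980 kJ/kg
eta = 0.3977 = 39.7727%

eta = 39.7727%


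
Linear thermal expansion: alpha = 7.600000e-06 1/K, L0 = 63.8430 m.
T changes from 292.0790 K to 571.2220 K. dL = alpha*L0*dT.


dT = 279.1430 K
dL = 7.600000e-06 * 63.8430 * 279.1430 = 0.135442 m
L_final = 63.978442 m

dL = 0.135442 m


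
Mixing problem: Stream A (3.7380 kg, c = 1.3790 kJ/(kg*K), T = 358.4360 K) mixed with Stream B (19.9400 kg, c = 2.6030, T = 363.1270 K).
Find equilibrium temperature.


num = 20695.3092
den = 57.0585
Tf = 362.7032 K

362.7032 K


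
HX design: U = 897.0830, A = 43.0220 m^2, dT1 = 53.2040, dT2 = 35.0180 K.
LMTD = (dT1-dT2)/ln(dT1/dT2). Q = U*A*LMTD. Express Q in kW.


LMTD = 43.4790 K
Q = 897.0830 * 43.0220 * 43.4790 = 1678039.8655 W = 1678.0399 kW

1678.0399 kW


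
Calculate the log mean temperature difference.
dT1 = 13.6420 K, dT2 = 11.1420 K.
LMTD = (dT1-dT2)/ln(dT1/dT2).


dT1/dT2 = 1.2244
ln(dT1/dT2) = 0.2024
LMTD = 2.5000 / 0.2024 = 12.3499 K

12.3499 K


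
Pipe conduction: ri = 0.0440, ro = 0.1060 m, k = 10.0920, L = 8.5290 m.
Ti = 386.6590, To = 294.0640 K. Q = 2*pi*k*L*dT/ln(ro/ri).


dT = 92.5950 K
ln(ro/ri) = 0.8792
Q = 2*pi*10.0920*8.5290*92.5950 / 0.8792 = 56954.8419 W

56954.8419 W


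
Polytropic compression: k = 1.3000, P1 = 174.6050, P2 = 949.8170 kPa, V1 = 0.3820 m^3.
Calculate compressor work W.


(k-1)/k = 0.2308
(P2/P1)^exp = 1.4783
W = 4.3333 * 174.6050 * 0.3820 * (1.4783 - 1) = 138.2304 kJ

138.2304 kJ


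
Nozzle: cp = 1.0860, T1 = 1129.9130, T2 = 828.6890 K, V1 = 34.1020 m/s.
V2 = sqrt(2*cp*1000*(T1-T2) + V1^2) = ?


dT = 301.2240 K
2*cp*1000*dT = 654258.5280
V1^2 = 1162.9464
V2 = sqrt(655421.4744) = 809.5810 m/s

809.5810 m/s


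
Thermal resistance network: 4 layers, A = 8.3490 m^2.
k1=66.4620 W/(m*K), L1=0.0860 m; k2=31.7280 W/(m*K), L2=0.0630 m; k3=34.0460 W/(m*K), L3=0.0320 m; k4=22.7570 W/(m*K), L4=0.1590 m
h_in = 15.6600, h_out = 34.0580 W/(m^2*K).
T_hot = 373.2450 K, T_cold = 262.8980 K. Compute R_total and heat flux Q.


R_conv_in = 1/(15.6600*8.3490) = 0.0076
R_1 = 0.0860/(66.4620*8.3490) = 0.0002
R_2 = 0.0630/(31.7280*8.3490) = 0.0002
R_3 = 0.0320/(34.0460*8.3490) = 0.0001
R_4 = 0.1590/(22.7570*8.3490) = 0.0008
R_conv_out = 1/(34.0580*8.3490) = 0.0035
R_total = 0.0125 K/W
Q = 110.3470 / 0.0125 = 8822.4761 W

R_total = 0.0125 K/W, Q = 8822.4761 W


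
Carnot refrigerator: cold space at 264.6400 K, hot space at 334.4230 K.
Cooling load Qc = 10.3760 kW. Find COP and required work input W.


COP = 264.6400 / 69.7830 = 3.7923
W = 10.3760 / 3.7923 = 2.7361 kW

COP = 3.7923, W = 2.7361 kW


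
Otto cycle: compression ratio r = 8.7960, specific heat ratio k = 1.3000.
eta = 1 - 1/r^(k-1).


r^(k-1) = 1.9199
eta = 1 - 1/1.9199 = 0.4791 = 47.9148%

47.9148%


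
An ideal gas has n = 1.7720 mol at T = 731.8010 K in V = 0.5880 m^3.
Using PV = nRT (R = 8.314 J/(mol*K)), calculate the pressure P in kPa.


P = nRT/V = 1.7720 * 8.314 * 731.8010 / 0.5880
= 10781.1909 / 0.5880 = 18335.3587 Pa = 18.3354 kPa

18.3354 kPa


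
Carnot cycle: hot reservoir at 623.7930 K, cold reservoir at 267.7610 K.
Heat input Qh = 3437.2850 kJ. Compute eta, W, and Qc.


eta = 1 - 267.7610/623.7930 = 0.5708
W = 0.5708 * 3437.2850 = 1961.8422 kJ
Qc = 3437.2850 - 1961.8422 = 1475.4428 kJ

eta = 57.0753%, W = 1961.8422 kJ, Qc = 1475.4428 kJ


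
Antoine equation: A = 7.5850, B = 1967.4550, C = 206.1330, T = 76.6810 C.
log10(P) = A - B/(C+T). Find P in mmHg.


C+T = 282.8140
B/(C+T) = 6.9567
log10(P) = 7.5850 - 6.9567 = 0.6283
P = 10^0.6283 = 4.2490 mmHg

4.2490 mmHg


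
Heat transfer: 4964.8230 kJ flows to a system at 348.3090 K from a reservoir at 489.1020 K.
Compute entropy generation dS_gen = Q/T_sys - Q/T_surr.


dS_sys = 4964.8230/348.3090 = 14.2541 kJ/K
dS_surr = -4964.8230/489.1020 = -10.1509 kJ/K
dS_gen = 14.2541 - 10.1509 = 4.1032 kJ/K (irreversible)

dS_gen = 4.1032 kJ/K, irreversible


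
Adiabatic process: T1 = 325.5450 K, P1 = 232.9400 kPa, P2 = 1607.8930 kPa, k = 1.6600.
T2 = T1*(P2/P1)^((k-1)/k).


(k-1)/k = 0.3976
(P2/P1)^exp = 2.1557
T2 = 325.5450 * 2.1557 = 701.7696 K

701.7696 K


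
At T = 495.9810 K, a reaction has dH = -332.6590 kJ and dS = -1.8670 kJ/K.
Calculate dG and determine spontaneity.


T*dS = 495.9810 * -1.8670 = -925.9965 kJ
dG = -332.6590 + 925.9965 = 593.3375 kJ (non-spontaneous)

dG = 593.3375 kJ, non-spontaneous


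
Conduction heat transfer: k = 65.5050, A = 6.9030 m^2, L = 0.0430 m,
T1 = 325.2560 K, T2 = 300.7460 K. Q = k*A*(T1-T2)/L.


dT = 24.5100 K
Q = 65.5050 * 6.9030 * 24.5100 / 0.0430 = 257743.1785 W

257743.1785 W


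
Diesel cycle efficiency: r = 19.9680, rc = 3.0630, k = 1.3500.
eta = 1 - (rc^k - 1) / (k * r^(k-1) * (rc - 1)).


r^(k-1) = 2.8518
rc^k = 4.5321
eta = 0.5553 = 55.5285%

55.5285%


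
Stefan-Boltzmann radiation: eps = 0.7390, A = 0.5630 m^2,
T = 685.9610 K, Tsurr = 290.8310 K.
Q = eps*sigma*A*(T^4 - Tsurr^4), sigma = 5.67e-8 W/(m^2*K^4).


T^4 = 2.2141e+11
Tsurr^4 = 7.1542e+09
Q = 0.7390 * 5.67e-8 * 0.5630 * 2.1426e+11 = 5054.3918 W

5054.3918 W


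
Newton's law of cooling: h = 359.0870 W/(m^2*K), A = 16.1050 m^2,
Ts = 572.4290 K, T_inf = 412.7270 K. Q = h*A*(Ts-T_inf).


dT = 159.7020 K
Q = 359.0870 * 16.1050 * 159.7020 = 923572.0190 W

923572.0190 W


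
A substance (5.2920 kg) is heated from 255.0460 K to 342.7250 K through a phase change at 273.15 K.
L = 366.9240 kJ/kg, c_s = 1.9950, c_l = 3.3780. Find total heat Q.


Q1 (sensible, solid) = 5.2920 * 1.9950 * 18.1040 = 191.1337 kJ
Q2 (latent) = 5.2920 * 366.9240 = 1941.7618 kJ
Q3 (sensible, liquid) = 5.2920 * 3.3780 * 69.5750 = 1243.7489 kJ
Q_total = 3376.6444 kJ

3376.6444 kJ


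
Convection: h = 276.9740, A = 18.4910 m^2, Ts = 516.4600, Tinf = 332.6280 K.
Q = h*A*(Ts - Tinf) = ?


dT = 183.8320 K
Q = 276.9740 * 18.4910 * 183.8320 = 941500.4106 W

941500.4106 W


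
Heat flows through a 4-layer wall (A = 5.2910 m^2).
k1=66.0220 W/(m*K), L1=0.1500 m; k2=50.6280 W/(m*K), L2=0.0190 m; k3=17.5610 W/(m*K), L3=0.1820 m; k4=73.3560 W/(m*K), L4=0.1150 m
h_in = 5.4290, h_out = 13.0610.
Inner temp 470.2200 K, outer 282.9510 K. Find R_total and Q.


R_conv_in = 1/(5.4290*5.2910) = 0.0348
R_1 = 0.1500/(66.0220*5.2910) = 0.0004
R_2 = 0.0190/(50.6280*5.2910) = 7.0929e-05
R_3 = 0.1820/(17.5610*5.2910) = 0.0020
R_4 = 0.1150/(73.3560*5.2910) = 0.0003
R_conv_out = 1/(13.0610*5.2910) = 0.0145
R_total = 0.0520 K/W
Q = 187.2690 / 0.0520 = 3598.6243 W

R_total = 0.0520 K/W, Q = 3598.6243 W


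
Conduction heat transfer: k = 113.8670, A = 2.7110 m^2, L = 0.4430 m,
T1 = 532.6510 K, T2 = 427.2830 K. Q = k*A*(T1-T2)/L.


dT = 105.3680 K
Q = 113.8670 * 2.7110 * 105.3680 / 0.4430 = 73423.0476 W

73423.0476 W


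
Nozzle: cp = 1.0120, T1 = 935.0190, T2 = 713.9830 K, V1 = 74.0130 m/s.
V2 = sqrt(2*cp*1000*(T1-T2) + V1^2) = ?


dT = 221.0360 K
2*cp*1000*dT = 447376.8640
V1^2 = 5477.9242
V2 = sqrt(452854.7882) = 672.9449 m/s

672.9449 m/s


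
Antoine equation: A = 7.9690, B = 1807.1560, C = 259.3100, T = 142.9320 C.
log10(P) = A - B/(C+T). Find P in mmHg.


C+T = 402.2420
B/(C+T) = 4.4927
log10(P) = 7.9690 - 4.4927 = 3.4763
P = 10^3.4763 = 2994.2746 mmHg

2994.2746 mmHg


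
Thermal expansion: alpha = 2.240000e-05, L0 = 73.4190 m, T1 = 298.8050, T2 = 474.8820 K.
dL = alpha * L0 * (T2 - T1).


dT = 176.0770 K
dL = 2.240000e-05 * 73.4190 * 176.0770 = 0.289574 m
L_final = 73.708574 m

dL = 0.289574 m


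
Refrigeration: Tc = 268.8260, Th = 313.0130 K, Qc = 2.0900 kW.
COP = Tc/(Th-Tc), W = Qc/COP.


COP = 268.8260 / 44.1870 = 6.0838
W = 2.0900 / 6.0838 = 0.3435 kW

COP = 6.0838, W = 0.3435 kW


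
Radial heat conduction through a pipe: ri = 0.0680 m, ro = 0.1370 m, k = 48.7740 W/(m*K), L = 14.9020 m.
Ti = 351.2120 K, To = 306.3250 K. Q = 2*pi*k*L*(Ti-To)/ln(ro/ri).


dT = 44.8870 K
ln(ro/ri) = 0.7005
Q = 2*pi*48.7740*14.9020*44.8870 / 0.7005 = 292645.4965 W

292645.4965 W


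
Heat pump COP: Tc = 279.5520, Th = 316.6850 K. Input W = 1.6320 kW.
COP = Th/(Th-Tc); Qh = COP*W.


COP = 316.6850 / 37.1330 = 8.5284
Qh = 8.5284 * 1.6320 = 13.9183 kW

COP = 8.5284, Qh = 13.9183 kW


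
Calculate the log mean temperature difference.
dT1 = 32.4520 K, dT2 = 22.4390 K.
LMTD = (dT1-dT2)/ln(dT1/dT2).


dT1/dT2 = 1.4462
ln(dT1/dT2) = 0.3690
LMTD = 10.0130 / 0.3690 = 27.1383 K

27.1383 K


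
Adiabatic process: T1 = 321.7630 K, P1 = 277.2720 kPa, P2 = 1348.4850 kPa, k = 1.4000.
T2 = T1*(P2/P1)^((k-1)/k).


(k-1)/k = 0.2857
(P2/P1)^exp = 1.5713
T2 = 321.7630 * 1.5713 = 505.5973 K

505.5973 K


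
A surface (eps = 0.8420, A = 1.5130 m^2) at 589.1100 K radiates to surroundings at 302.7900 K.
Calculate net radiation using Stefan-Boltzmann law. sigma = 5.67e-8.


T^4 = 1.2044e+11
Tsurr^4 = 8.4055e+09
Q = 0.8420 * 5.67e-8 * 1.5130 * 1.1204e+11 = 8092.8523 W

8092.8523 W


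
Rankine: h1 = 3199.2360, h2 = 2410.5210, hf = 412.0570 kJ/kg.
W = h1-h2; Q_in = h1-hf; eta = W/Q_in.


W = 788.7150 kJ/kg
Q_in = 2787.1790 kJ/kg
eta = 0.2830 = 28.2980%

eta = 28.2980%


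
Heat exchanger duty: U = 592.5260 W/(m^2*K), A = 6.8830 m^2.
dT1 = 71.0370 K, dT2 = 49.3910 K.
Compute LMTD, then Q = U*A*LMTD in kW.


LMTD = 59.5599 K
Q = 592.5260 * 6.8830 * 59.5599 = 242906.3671 W = 242.9064 kW

242.9064 kW


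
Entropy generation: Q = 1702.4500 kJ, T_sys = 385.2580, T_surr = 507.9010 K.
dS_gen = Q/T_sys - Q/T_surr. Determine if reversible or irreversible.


dS_sys = 1702.4500/385.2580 = 4.4190 kJ/K
dS_surr = -1702.4500/507.9010 = -3.3519 kJ/K
dS_gen = 4.4190 - 3.3519 = 1.0671 kJ/K (irreversible)

dS_gen = 1.0671 kJ/K, irreversible


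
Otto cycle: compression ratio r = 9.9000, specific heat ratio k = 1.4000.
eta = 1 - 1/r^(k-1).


r^(k-1) = 2.5018
eta = 1 - 1/2.5018 = 0.6003 = 60.0289%

60.0289%


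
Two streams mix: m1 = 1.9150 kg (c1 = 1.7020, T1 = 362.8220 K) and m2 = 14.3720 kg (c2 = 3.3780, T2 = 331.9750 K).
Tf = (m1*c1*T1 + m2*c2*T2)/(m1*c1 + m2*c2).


num = 17299.4834
den = 51.8079
Tf = 333.9156 K

333.9156 K


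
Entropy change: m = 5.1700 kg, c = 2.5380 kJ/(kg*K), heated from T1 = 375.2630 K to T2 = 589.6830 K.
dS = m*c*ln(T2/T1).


T2/T1 = 1.5714
ln(T2/T1) = 0.4520
dS = 5.1700 * 2.5380 * 0.4520 = 5.9303 kJ/K

5.9303 kJ/K


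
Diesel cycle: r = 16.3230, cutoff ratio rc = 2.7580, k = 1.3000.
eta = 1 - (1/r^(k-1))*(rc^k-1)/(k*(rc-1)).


r^(k-1) = 2.3112
rc^k = 3.7391
eta = 0.4814 = 48.1423%

48.1423%


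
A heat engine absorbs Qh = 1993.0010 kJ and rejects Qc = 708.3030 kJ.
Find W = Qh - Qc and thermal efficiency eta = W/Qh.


W = 1993.0010 - 708.3030 = 1284.6980 kJ
eta = 1284.6980 / 1993.0010 = 0.6446 = 64.4605%

W = 1284.6980 kJ, eta = 64.4605%


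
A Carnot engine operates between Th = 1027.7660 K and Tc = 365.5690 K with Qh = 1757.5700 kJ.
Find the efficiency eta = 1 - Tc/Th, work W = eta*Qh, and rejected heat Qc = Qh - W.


eta = 1 - 365.5690/1027.7660 = 0.6443
W = 0.6443 * 1757.5700 = 1132.4149 kJ
Qc = 1757.5700 - 1132.4149 = 625.1551 kJ

eta = 64.4307%, W = 1132.4149 kJ, Qc = 625.1551 kJ


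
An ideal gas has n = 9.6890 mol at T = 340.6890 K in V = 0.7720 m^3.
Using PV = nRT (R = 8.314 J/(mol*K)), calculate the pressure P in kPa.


P = nRT/V = 9.6890 * 8.314 * 340.6890 / 0.7720
= 27443.9796 / 0.7720 = 35549.1964 Pa = 35.5492 kPa

35.5492 kPa


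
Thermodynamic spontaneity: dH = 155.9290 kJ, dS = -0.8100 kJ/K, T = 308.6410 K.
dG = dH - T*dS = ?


T*dS = 308.6410 * -0.8100 = -249.9992 kJ
dG = 155.9290 + 249.9992 = 405.9282 kJ (non-spontaneous)

dG = 405.9282 kJ, non-spontaneous


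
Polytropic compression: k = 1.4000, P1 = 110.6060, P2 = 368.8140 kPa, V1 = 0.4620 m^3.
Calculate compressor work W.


(k-1)/k = 0.2857
(P2/P1)^exp = 1.4107
W = 3.5000 * 110.6060 * 0.4620 * (1.4107 - 1) = 73.4549 kJ

73.4549 kJ


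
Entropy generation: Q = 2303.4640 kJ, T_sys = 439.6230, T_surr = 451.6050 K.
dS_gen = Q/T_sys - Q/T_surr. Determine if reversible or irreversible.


dS_sys = 2303.4640/439.6230 = 5.2396 kJ/K
dS_surr = -2303.4640/451.6050 = -5.1006 kJ/K
dS_gen = 5.2396 - 5.1006 = 0.1390 kJ/K (irreversible)

dS_gen = 0.1390 kJ/K, irreversible


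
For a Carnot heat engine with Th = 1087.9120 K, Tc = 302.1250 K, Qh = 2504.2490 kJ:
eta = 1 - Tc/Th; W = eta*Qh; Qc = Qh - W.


eta = 1 - 302.1250/1087.9120 = 0.7223
W = 0.7223 * 2504.2490 = 1808.7918 kJ
Qc = 2504.2490 - 1808.7918 = 695.4572 kJ

eta = 72.2289%, W = 1808.7918 kJ, Qc = 695.4572 kJ


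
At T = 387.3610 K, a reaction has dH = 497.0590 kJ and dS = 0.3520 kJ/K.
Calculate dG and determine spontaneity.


T*dS = 387.3610 * 0.3520 = 136.3511 kJ
dG = 497.0590 - 136.3511 = 360.7079 kJ (non-spontaneous)

dG = 360.7079 kJ, non-spontaneous


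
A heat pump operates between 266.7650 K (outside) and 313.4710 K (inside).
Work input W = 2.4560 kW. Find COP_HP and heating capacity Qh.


COP = 313.4710 / 46.7060 = 6.7116
Qh = 6.7116 * 2.4560 = 16.4836 kW

COP = 6.7116, Qh = 16.4836 kW


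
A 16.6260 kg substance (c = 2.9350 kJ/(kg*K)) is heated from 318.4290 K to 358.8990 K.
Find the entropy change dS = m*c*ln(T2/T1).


T2/T1 = 1.1271
ln(T2/T1) = 0.1196
dS = 16.6260 * 2.9350 * 0.1196 = 5.8382 kJ/K

5.8382 kJ/K


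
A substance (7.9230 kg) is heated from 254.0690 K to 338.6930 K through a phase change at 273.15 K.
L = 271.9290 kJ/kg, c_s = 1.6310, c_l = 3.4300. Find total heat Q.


Q1 (sensible, solid) = 7.9230 * 1.6310 * 19.0810 = 246.5726 kJ
Q2 (latent) = 7.9230 * 271.9290 = 2154.4935 kJ
Q3 (sensible, liquid) = 7.9230 * 3.4300 * 65.5430 = 1781.1894 kJ
Q_total = 4182.2554 kJ

4182.2554 kJ


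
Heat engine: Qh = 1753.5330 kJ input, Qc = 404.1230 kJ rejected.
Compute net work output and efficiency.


W = 1753.5330 - 404.1230 = 1349.4100 kJ
eta = 1349.4100 / 1753.5330 = 0.7695 = 76.9538%

W = 1349.4100 kJ, eta = 76.9538%


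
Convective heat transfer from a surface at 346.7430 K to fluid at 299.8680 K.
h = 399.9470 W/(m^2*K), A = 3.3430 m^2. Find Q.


dT = 46.8750 K
Q = 399.9470 * 3.3430 * 46.8750 = 62672.9447 W

62672.9447 W


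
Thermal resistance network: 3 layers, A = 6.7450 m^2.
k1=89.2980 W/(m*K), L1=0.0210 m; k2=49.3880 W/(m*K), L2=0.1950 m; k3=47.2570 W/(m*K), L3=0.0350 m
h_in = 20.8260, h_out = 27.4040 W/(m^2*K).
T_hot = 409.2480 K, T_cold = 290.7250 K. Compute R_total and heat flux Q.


R_conv_in = 1/(20.8260*6.7450) = 0.0071
R_1 = 0.0210/(89.2980*6.7450) = 3.4865e-05
R_2 = 0.1950/(49.3880*6.7450) = 0.0006
R_3 = 0.0350/(47.2570*6.7450) = 0.0001
R_conv_out = 1/(27.4040*6.7450) = 0.0054
R_total = 0.0133 K/W
Q = 118.5230 / 0.0133 = 8939.0506 W

R_total = 0.0133 K/W, Q = 8939.0506 W


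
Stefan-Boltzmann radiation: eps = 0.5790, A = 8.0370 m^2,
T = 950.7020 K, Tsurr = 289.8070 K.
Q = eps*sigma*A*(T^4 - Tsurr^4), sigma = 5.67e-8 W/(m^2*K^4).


T^4 = 8.1692e+11
Tsurr^4 = 7.0540e+09
Q = 0.5790 * 5.67e-8 * 8.0370 * 8.0986e+11 = 213681.4600 W

213681.4600 W


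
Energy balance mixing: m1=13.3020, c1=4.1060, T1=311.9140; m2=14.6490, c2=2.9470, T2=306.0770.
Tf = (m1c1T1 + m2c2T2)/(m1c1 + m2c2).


num = 30249.6512
den = 97.7886
Tf = 309.3371 K

309.3371 K


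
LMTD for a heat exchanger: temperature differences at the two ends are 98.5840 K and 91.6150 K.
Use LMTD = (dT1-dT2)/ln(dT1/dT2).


dT1/dT2 = 1.0761
ln(dT1/dT2) = 0.0733
LMTD = 6.9690 / 0.0733 = 95.0569 K

95.0569 K


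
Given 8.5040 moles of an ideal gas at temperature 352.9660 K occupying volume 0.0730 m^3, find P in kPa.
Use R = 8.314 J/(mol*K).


P = nRT/V = 8.5040 * 8.314 * 352.9660 / 0.0730
= 24955.4925 / 0.0730 = 341856.0615 Pa = 341.8561 kPa

341.8561 kPa


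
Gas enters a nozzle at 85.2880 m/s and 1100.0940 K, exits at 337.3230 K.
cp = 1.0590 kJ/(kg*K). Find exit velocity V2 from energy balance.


dT = 762.7710 K
2*cp*1000*dT = 1615548.9780
V1^2 = 7274.0429
V2 = sqrt(1622823.0209) = 1273.9007 m/s

1273.9007 m/s


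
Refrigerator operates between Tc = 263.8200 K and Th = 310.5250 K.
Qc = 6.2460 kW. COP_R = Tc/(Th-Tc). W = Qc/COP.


COP = 263.8200 / 46.7050 = 5.6486
W = 6.2460 / 5.6486 = 1.1058 kW

COP = 5.6486, W = 1.1058 kW


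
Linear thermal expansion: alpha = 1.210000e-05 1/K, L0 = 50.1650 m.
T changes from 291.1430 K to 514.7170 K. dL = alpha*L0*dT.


dT = 223.5740 K
dL = 1.210000e-05 * 50.1650 * 223.5740 = 0.135709 m
L_final = 50.300709 m

dL = 0.135709 m


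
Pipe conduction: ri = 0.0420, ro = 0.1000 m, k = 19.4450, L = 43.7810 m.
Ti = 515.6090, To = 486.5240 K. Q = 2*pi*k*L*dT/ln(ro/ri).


dT = 29.0850 K
ln(ro/ri) = 0.8675
Q = 2*pi*19.4450*43.7810*29.0850 / 0.8675 = 179338.1946 W

179338.1946 W


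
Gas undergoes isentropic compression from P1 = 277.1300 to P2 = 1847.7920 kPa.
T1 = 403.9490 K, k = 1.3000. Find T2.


(k-1)/k = 0.2308
(P2/P1)^exp = 1.5493
T2 = 403.9490 * 1.5493 = 625.8545 K

625.8545 K


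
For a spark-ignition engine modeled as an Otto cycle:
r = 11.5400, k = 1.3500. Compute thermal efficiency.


r^(k-1) = 2.3538
eta = 1 - 1/2.3538 = 0.5752 = 57.5157%

57.5157%


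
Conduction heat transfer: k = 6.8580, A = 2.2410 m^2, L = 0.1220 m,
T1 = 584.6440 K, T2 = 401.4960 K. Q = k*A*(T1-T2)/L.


dT = 183.1480 K
Q = 6.8580 * 2.2410 * 183.1480 / 0.1220 = 23071.8111 W

23071.8111 W


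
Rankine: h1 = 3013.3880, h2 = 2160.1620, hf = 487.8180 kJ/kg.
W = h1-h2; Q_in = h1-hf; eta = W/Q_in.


W = 853.2260 kJ/kg
Q_in = 2525.5700 kJ/kg
eta = 0.3378 = 33.7835%

eta = 33.7835%


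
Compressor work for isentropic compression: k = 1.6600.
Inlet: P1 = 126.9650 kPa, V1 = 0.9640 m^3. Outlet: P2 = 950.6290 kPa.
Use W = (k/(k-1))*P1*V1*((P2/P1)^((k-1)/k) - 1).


(k-1)/k = 0.3976
(P2/P1)^exp = 2.2265
W = 2.5152 * 126.9650 * 0.9640 * (2.2265 - 1) = 377.5680 kJ

377.5680 kJ


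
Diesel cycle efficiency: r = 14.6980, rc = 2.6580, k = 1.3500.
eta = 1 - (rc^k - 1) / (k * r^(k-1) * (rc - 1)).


r^(k-1) = 2.5618
rc^k = 3.7424
eta = 0.5217 = 52.1733%

52.1733%


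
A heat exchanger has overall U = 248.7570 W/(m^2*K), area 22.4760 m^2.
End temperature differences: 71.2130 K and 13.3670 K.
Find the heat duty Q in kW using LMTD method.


LMTD = 34.5786 K
Q = 248.7570 * 22.4760 * 34.5786 = 193330.8748 W = 193.3309 kW

193.3309 kW


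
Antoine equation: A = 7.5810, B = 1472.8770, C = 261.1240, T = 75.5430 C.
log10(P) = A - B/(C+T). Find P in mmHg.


C+T = 336.6670
B/(C+T) = 4.3749
log10(P) = 7.5810 - 4.3749 = 3.2061
P = 10^3.2061 = 1607.3933 mmHg

1607.3933 mmHg


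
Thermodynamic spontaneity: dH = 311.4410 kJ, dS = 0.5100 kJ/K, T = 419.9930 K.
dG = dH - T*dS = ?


T*dS = 419.9930 * 0.5100 = 214.1964 kJ
dG = 311.4410 - 214.1964 = 97.2446 kJ (non-spontaneous)

dG = 97.2446 kJ, non-spontaneous


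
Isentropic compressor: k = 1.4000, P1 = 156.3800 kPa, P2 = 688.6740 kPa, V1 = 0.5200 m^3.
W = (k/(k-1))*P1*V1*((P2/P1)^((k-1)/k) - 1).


(k-1)/k = 0.2857
(P2/P1)^exp = 1.5274
W = 3.5000 * 156.3800 * 0.5200 * (1.5274 - 1) = 150.1035 kJ

150.1035 kJ


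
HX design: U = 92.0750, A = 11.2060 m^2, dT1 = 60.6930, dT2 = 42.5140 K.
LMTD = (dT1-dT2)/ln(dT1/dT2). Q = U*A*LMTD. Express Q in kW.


LMTD = 51.0653 K
Q = 92.0750 * 11.2060 * 51.0653 = 52688.8251 W = 52.6888 kW

52.6888 kW


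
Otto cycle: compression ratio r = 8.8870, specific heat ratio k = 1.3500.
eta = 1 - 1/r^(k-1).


r^(k-1) = 2.1481
eta = 1 - 1/2.1481 = 0.5345 = 53.4483%

53.4483%


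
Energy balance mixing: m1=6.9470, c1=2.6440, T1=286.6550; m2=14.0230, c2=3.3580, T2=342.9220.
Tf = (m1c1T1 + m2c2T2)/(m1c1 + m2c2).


num = 21413.1755
den = 65.4571
Tf = 327.1330 K

327.1330 K


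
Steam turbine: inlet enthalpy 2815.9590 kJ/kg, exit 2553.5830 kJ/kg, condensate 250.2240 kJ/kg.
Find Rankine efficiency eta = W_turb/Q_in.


W = 262.3760 kJ/kg
Q_in = 2565.7350 kJ/kg
eta = 0.1023 = 10.2262%

eta = 10.2262%


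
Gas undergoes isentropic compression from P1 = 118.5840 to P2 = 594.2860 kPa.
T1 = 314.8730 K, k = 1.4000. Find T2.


(k-1)/k = 0.2857
(P2/P1)^exp = 1.5849
T2 = 314.8730 * 1.5849 = 499.0300 K

499.0300 K


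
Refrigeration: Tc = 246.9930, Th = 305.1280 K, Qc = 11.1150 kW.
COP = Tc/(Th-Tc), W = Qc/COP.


COP = 246.9930 / 58.1350 = 4.2486
W = 11.1150 / 4.2486 = 2.6161 kW

COP = 4.2486, W = 2.6161 kW


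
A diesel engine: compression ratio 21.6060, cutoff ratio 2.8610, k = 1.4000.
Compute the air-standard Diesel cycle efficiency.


r^(k-1) = 3.4185
rc^k = 4.3564
eta = 0.6232 = 62.3152%

62.3152%


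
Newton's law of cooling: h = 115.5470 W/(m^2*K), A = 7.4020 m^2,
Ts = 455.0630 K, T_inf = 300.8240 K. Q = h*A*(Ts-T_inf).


dT = 154.2390 K
Q = 115.5470 * 7.4020 * 154.2390 = 131917.3613 W

131917.3613 W


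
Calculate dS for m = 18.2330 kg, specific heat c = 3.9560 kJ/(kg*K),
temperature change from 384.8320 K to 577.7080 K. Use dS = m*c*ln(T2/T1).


T2/T1 = 1.5012
ln(T2/T1) = 0.4063
dS = 18.2330 * 3.9560 * 0.4063 = 29.3036 kJ/K

29.3036 kJ/K


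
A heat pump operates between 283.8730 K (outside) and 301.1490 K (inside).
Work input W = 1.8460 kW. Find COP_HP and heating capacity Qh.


COP = 301.1490 / 17.2760 = 17.4316
Qh = 17.4316 * 1.8460 = 32.1788 kW

COP = 17.4316, Qh = 32.1788 kW


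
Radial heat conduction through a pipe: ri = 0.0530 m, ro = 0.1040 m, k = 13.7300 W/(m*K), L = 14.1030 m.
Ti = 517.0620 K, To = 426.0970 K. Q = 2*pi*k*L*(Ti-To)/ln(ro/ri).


dT = 90.9650 K
ln(ro/ri) = 0.6741
Q = 2*pi*13.7300*14.1030*90.9650 / 0.6741 = 164177.0931 W

164177.0931 W


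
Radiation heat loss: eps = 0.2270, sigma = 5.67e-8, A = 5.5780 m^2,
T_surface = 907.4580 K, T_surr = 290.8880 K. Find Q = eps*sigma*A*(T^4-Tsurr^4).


T^4 = 6.7812e+11
Tsurr^4 = 7.1598e+09
Q = 0.2270 * 5.67e-8 * 5.5780 * 6.7096e+11 = 48170.7865 W

48170.7865 W


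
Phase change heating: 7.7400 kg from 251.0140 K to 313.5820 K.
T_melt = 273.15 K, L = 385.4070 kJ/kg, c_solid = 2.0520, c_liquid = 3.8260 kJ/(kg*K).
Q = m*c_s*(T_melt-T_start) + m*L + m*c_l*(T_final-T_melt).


Q1 (sensible, solid) = 7.7400 * 2.0520 * 22.1360 = 351.5746 kJ
Q2 (latent) = 7.7400 * 385.4070 = 2983.0502 kJ
Q3 (sensible, liquid) = 7.7400 * 3.8260 * 40.4320 = 1197.3225 kJ
Q_total = 4531.9473 kJ

4531.9473 kJ


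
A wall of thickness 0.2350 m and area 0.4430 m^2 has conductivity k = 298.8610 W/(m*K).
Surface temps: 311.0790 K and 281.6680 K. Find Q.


dT = 29.4110 K
Q = 298.8610 * 0.4430 * 29.4110 / 0.2350 = 16569.7097 W

16569.7097 W


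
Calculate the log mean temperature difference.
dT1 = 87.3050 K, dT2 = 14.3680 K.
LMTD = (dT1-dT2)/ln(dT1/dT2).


dT1/dT2 = 6.0764
ln(dT1/dT2) = 1.8044
LMTD = 72.9370 / 1.8044 = 40.4217 K

40.4217 K


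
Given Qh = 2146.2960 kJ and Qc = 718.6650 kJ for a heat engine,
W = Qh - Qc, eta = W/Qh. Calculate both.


W = 2146.2960 - 718.6650 = 1427.6310 kJ
eta = 1427.6310 / 2146.2960 = 0.6652 = 66.5160%

W = 1427.6310 kJ, eta = 66.5160%


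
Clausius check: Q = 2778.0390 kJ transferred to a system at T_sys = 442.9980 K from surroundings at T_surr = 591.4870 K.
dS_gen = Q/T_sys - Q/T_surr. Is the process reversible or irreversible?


dS_sys = 2778.0390/442.9980 = 6.2710 kJ/K
dS_surr = -2778.0390/591.4870 = -4.6967 kJ/K
dS_gen = 6.2710 - 4.6967 = 1.5743 kJ/K (irreversible)

dS_gen = 1.5743 kJ/K, irreversible


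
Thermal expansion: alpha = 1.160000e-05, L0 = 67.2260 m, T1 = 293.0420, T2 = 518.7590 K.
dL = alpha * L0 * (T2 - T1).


dT = 225.7170 K
dL = 1.160000e-05 * 67.2260 * 225.7170 = 0.176019 m
L_final = 67.402019 m

dL = 0.176019 m


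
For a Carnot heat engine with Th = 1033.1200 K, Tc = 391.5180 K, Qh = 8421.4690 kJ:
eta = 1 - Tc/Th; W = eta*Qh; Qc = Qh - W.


eta = 1 - 391.5180/1033.1200 = 0.6210
W = 0.6210 * 8421.4690 = 5230.0133 kJ
Qc = 8421.4690 - 5230.0133 = 3191.4557 kJ

eta = 62.1033%, W = 5230.0133 kJ, Qc = 3191.4557 kJ


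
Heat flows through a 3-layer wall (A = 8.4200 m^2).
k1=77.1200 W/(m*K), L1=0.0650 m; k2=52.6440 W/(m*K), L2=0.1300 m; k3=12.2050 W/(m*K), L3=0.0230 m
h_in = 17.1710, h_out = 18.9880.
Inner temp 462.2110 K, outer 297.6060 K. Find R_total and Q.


R_conv_in = 1/(17.1710*8.4200) = 0.0069
R_1 = 0.0650/(77.1200*8.4200) = 0.0001
R_2 = 0.1300/(52.6440*8.4200) = 0.0003
R_3 = 0.0230/(12.2050*8.4200) = 0.0002
R_conv_out = 1/(18.9880*8.4200) = 0.0063
R_total = 0.0138 K/W
Q = 164.6050 / 0.0138 = 11937.8333 W

R_total = 0.0138 K/W, Q = 11937.8333 W


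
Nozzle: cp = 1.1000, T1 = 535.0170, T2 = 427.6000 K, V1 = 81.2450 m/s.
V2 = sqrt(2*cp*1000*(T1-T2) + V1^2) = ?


dT = 107.4170 K
2*cp*1000*dT = 236317.4000
V1^2 = 6600.7500
V2 = sqrt(242918.1500) = 492.8673 m/s

492.8673 m/s


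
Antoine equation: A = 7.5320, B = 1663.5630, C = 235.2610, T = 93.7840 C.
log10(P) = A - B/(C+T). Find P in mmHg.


C+T = 329.0450
B/(C+T) = 5.0557
log10(P) = 7.5320 - 5.0557 = 2.4763
P = 10^2.4763 = 299.4119 mmHg

299.4119 mmHg


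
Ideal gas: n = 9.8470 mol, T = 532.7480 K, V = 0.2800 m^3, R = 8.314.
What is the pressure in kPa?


P = nRT/V = 9.8470 * 8.314 * 532.7480 / 0.2800
= 43614.9909 / 0.2800 = 155767.8246 Pa = 155.7678 kPa

155.7678 kPa


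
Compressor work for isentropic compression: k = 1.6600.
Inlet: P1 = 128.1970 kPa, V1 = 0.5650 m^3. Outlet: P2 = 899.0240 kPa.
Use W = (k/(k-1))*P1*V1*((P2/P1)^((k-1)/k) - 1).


(k-1)/k = 0.3976
(P2/P1)^exp = 2.1693
W = 2.5152 * 128.1970 * 0.5650 * (2.1693 - 1) = 213.0176 kJ

213.0176 kJ


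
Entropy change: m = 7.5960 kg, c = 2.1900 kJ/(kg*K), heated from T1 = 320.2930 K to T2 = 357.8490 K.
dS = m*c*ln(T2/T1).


T2/T1 = 1.1173
ln(T2/T1) = 0.1109
dS = 7.5960 * 2.1900 * 0.1109 = 1.8444 kJ/K

1.8444 kJ/K


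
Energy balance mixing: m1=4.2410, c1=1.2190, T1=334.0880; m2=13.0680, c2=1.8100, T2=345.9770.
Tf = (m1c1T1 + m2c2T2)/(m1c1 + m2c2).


num = 9910.5828
den = 28.8229
Tf = 343.8445 K

343.8445 K


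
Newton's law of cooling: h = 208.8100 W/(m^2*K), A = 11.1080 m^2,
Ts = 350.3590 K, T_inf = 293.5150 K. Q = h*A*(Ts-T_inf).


dT = 56.8440 K
Q = 208.8100 * 11.1080 * 56.8440 = 131847.4684 W

131847.4684 W


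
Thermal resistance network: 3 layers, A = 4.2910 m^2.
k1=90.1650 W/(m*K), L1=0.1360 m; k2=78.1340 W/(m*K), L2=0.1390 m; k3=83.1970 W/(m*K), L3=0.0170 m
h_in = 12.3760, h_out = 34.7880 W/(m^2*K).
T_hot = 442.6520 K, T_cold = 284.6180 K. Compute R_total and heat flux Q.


R_conv_in = 1/(12.3760*4.2910) = 0.0188
R_1 = 0.1360/(90.1650*4.2910) = 0.0004
R_2 = 0.1390/(78.1340*4.2910) = 0.0004
R_3 = 0.0170/(83.1970*4.2910) = 4.7619e-05
R_conv_out = 1/(34.7880*4.2910) = 0.0067
R_total = 0.0263 K/W
Q = 158.0340 / 0.0263 = 5999.0381 W

R_total = 0.0263 K/W, Q = 5999.0381 W


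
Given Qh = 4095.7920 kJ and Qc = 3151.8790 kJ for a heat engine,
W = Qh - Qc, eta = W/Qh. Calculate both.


W = 4095.7920 - 3151.8790 = 943.9130 kJ
eta = 943.9130 / 4095.7920 = 0.2305 = 23.0459%

W = 943.9130 kJ, eta = 23.0459%


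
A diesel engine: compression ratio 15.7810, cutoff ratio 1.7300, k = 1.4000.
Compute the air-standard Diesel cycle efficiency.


r^(k-1) = 3.0148
rc^k = 2.1541
eta = 0.6254 = 62.5427%

62.5427%


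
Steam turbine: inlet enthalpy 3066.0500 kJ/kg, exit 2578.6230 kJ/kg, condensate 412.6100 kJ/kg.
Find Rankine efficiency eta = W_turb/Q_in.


W = 487.4270 kJ/kg
Q_in = 2653.4400 kJ/kg
eta = 0.1837 = 18.3696%

eta = 18.3696%


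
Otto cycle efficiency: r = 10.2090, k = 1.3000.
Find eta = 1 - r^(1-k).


r^(k-1) = 2.0077
eta = 1 - 1/2.0077 = 0.5019 = 50.1913%

50.1913%


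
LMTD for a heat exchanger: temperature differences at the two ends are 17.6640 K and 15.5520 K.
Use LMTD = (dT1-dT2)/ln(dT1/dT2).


dT1/dT2 = 1.1358
ln(dT1/dT2) = 0.1273
LMTD = 2.1120 / 0.1273 = 16.5856 K

16.5856 K


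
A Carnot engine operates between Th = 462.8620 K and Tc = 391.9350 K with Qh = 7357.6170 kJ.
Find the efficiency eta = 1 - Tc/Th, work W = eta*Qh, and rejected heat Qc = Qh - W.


eta = 1 - 391.9350/462.8620 = 0.1532
W = 0.1532 * 7357.6170 = 1127.4499 kJ
Qc = 7357.6170 - 1127.4499 = 6230.1671 kJ

eta = 15.3236%, W = 1127.4499 kJ, Qc = 6230.1671 kJ


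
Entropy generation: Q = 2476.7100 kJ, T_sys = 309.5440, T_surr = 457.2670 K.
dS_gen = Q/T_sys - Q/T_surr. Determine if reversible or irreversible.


dS_sys = 2476.7100/309.5440 = 8.0012 kJ/K
dS_surr = -2476.7100/457.2670 = -5.4163 kJ/K
dS_gen = 8.0012 - 5.4163 = 2.5848 kJ/K (irreversible)

dS_gen = 2.5848 kJ/K, irreversible


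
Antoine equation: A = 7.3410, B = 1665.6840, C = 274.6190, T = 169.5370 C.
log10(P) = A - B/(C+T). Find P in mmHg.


C+T = 444.1560
B/(C+T) = 3.7502
log10(P) = 7.3410 - 3.7502 = 3.5908
P = 10^3.5908 = 3897.4191 mmHg

3897.4191 mmHg


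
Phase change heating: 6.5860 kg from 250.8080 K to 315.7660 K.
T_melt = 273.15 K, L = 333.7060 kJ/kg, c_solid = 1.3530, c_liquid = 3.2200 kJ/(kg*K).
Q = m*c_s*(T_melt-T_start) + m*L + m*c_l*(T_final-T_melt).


Q1 (sensible, solid) = 6.5860 * 1.3530 * 22.3420 = 199.0864 kJ
Q2 (latent) = 6.5860 * 333.7060 = 2197.7877 kJ
Q3 (sensible, liquid) = 6.5860 * 3.2200 * 42.6160 = 903.7541 kJ
Q_total = 3300.6282 kJ

3300.6282 kJ


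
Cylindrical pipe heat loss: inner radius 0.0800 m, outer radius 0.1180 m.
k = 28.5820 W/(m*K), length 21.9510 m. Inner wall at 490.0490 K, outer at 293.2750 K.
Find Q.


dT = 196.7740 K
ln(ro/ri) = 0.3887
Q = 2*pi*28.5820*21.9510*196.7740 / 0.3887 = 1995845.4437 W

1995845.4437 W


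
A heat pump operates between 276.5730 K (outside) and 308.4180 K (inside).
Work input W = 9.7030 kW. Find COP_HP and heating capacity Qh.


COP = 308.4180 / 31.8450 = 9.6850
Qh = 9.6850 * 9.7030 = 93.9733 kW

COP = 9.6850, Qh = 93.9733 kW


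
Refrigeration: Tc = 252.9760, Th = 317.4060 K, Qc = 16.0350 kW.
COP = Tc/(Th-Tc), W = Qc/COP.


COP = 252.9760 / 64.4300 = 3.9264
W = 16.0350 / 3.9264 = 4.0839 kW

COP = 3.9264, W = 4.0839 kW


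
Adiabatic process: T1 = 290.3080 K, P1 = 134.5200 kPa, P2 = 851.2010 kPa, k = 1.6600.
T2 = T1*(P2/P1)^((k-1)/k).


(k-1)/k = 0.3976
(P2/P1)^exp = 2.0824
T2 = 290.3080 * 2.0824 = 604.5419 K

604.5419 K


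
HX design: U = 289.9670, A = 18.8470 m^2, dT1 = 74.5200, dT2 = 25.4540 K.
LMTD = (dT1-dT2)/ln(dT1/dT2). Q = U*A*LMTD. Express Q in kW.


LMTD = 45.6770 K
Q = 289.9670 * 18.8470 * 45.6770 = 249625.2298 W = 249.6252 kW

249.6252 kW


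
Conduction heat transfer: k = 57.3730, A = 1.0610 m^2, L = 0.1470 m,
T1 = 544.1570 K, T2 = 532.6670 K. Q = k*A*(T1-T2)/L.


dT = 11.4900 K
Q = 57.3730 * 1.0610 * 11.4900 / 0.1470 = 4758.0131 W

4758.0131 W


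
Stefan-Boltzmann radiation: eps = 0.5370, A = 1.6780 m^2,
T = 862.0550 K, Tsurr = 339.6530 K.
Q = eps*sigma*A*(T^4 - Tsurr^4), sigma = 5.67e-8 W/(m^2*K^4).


T^4 = 5.5226e+11
Tsurr^4 = 1.3309e+10
Q = 0.5370 * 5.67e-8 * 1.6780 * 5.3895e+11 = 27535.6221 W

27535.6221 W


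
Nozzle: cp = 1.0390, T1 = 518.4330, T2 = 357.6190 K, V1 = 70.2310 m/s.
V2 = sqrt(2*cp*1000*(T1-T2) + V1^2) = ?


dT = 160.8140 K
2*cp*1000*dT = 334171.4920
V1^2 = 4932.3934
V2 = sqrt(339103.8854) = 582.3263 m/s

582.3263 m/s


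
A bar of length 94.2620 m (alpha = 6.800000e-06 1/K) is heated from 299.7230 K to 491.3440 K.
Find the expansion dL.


dT = 191.6210 K
dL = 6.800000e-06 * 94.2620 * 191.6210 = 0.122826 m
L_final = 94.384826 m

dL = 0.122826 m


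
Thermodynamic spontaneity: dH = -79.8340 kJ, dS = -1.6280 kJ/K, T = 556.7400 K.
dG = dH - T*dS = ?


T*dS = 556.7400 * -1.6280 = -906.3727 kJ
dG = -79.8340 + 906.3727 = 826.5387 kJ (non-spontaneous)

dG = 826.5387 kJ, non-spontaneous


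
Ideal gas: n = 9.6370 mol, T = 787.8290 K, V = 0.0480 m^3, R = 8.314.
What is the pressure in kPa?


P = nRT/V = 9.6370 * 8.314 * 787.8290 / 0.0480
= 63122.4493 / 0.0480 = 1315051.0275 Pa = 1315.0510 kPa

1315.0510 kPa


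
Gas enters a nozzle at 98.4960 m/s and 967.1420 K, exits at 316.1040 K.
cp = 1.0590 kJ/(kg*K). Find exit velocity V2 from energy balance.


dT = 651.0380 K
2*cp*1000*dT = 1378898.4840
V1^2 = 9701.4620
V2 = sqrt(1388599.9460) = 1178.3887 m/s

1178.3887 m/s


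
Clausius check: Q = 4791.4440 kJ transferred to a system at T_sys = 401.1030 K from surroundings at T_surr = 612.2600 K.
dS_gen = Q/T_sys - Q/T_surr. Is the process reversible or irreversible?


dS_sys = 4791.4440/401.1030 = 11.9457 kJ/K
dS_surr = -4791.4440/612.2600 = -7.8258 kJ/K
dS_gen = 11.9457 - 7.8258 = 4.1198 kJ/K (irreversible)

dS_gen = 4.1198 kJ/K, irreversible
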